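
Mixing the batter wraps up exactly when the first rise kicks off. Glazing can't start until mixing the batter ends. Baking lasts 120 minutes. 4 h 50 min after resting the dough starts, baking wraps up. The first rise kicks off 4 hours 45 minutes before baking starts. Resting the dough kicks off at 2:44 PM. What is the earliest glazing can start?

12:49 PM

Baking ends at 2:44 PM + 290 min = 7:34 PM.
Baking starts at 7:34 PM − 120 min = 5:34 PM.
The first rise starts at 5:34 PM − 285 min = 12:49 PM.
So mixing the batter ends at 12:49 PM.
Glazing is bounded by mixing the batter, so the earliest it can start is 12:49 PM.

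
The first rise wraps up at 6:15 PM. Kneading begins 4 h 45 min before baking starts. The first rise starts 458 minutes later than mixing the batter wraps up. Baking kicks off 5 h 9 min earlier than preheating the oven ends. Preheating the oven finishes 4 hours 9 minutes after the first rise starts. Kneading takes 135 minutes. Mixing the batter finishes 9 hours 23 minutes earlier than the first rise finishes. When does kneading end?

1:00 PM

Mixing the batter ends at 6:15 PM − 563 min = 8:52 AM.
The first rise starts at 8:52 AM + 458 min = 4:30 PM.
Preheating the oven ends at 4:30 PM + 249 min = 8:39 PM.
Baking starts at 8:39 PM − 309 min = 3:30 PM.
Kneading starts at 3:30 PM − 285 min = 10:45 AM.
Kneading ends at 10:45 AM + 135 min = 1:00 PM.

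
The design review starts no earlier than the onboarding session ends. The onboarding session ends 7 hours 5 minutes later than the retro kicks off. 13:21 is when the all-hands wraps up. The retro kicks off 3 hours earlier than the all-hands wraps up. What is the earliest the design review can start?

17:26

The retro starts at 13:21 − 180 min = 10:21.
The onboarding session ends at 10:21 + 425 min = 17:26.
The design review is bounded by the onboarding session, so the earliest it can start is 17:26.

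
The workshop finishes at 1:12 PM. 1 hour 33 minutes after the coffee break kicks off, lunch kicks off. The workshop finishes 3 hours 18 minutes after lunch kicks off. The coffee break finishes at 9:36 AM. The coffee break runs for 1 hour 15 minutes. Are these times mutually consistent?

Yes

The coffee break starts at 9:36 AM − 75 min = 8:21 AM.
Lunch starts at 8:21 AM + 93 min = 9:54 AM.
The workshop ends at 9:54 AM + 198 min = 1:12 PM.
That matches the stated 1:12 PM, so the schedule is consistent.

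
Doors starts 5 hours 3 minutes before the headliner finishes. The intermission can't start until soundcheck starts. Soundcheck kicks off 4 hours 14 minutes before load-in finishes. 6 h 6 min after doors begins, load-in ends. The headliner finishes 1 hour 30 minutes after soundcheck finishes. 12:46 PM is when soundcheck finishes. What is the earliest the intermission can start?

The headliner ends at 12:46 PM + 90 min = 2:16 PM.
Doors starts at 2:16 PM − 303 min = 9:13 AM.
Load-in ends at 9:13 AM + 366 min = 3:19 PM.
Soundcheck starts at 3:19 PM − 254 min = 11:05 AM.
The intermission is bounded by soundcheck, so the earliest it can start is 11:05 AM.

11:05 AM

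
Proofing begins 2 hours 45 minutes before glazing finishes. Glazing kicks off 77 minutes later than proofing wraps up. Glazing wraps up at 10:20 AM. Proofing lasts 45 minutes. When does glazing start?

9:37 AM

Proofing starts at 10:20 AM − 165 min = 7:35 AM.
Proofing ends at 7:35 AM + 45 min = 8:20 AM.
Glazing starts at 8:20 AM + 77 min = 9:37 AM.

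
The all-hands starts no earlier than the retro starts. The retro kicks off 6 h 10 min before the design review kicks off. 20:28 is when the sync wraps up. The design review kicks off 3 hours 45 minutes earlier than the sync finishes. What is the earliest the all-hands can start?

The design review starts at 20:28 − 225 min = 16:43.
The retro starts at 16:43 − 370 min = 10:33.
The all-hands is bounded by the retro, so the earliest it can start is 10:33.

10:33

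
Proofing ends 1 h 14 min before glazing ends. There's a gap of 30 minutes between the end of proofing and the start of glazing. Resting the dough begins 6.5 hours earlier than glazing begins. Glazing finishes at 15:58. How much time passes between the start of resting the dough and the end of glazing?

7 h 14 min

Proofing ends at 15:58 − 74 min = 14:44.
Glazing starts at 14:44 + 30 min = 15:14.
Resting the dough starts at 15:14 − 390 min = 08:44.
From 08:44 to 15:58 is 7 h 14 min.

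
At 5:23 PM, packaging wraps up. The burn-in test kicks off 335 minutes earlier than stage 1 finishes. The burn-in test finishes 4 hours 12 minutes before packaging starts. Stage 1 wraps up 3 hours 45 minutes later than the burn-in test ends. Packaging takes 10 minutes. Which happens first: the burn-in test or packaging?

the burn-in test

Packaging starts at 5:23 PM − 10 min = 5:13 PM.
The burn-in test ends at 5:13 PM − 252 min = 1:01 PM.
Stage 1 ends at 1:01 PM + 225 min = 4:46 PM.
The burn-in test starts at 4:46 PM − 335 min = 11:11 AM.
The burn-in test starts at 11:11 AM and packaging starts at 5:13 PM, so the burn-in test is first.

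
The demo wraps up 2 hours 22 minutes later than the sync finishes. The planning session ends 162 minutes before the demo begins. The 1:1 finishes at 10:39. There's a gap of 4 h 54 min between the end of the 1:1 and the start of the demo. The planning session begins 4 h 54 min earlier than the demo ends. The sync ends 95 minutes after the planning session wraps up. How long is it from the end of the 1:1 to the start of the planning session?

The demo starts at 10:39 + 294 min = 15:33.
The planning session ends at 15:33 − 162 min = 12:51.
The sync ends at 12:51 + 95 min = 14:26.
The demo ends at 14:26 + 142 min = 16:48.
The planning session starts at 16:48 − 294 min = 11:54.
From 10:39 to 11:54 is 75 minutes.

75 minutes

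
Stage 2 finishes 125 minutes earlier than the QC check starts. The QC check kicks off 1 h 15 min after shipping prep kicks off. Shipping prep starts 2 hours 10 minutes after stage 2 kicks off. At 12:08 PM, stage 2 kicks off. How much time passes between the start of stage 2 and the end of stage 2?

1 h 20 min

Shipping prep starts at 12:08 PM + 130 min = 2:18 PM.
The QC check starts at 2:18 PM + 75 min = 3:33 PM.
Stage 2 ends at 3:33 PM − 125 min = 1:28 PM.
From 12:08 PM to 1:28 PM is 1 h 20 min.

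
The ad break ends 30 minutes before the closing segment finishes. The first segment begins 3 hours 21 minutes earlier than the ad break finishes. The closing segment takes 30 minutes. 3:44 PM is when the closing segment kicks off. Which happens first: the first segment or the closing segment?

The closing segment ends at 3:44 PM + 30 min = 4:14 PM.
The ad break ends at 4:14 PM − 30 min = 3:44 PM.
The first segment starts at 3:44 PM − 201 min = 12:23 PM.
The first segment starts at 12:23 PM and the closing segment starts at 3:44 PM, so the first segment is first.

the first segment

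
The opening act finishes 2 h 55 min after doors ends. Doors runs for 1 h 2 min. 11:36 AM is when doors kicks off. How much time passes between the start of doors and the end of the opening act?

Doors ends at 11:36 AM + 62 min = 12:38 PM.
The opening act ends at 12:38 PM + 175 min = 3:33 PM.
From 11:36 AM to 3:33 PM is 3 hours 57 minutes.

3 hours 57 minutes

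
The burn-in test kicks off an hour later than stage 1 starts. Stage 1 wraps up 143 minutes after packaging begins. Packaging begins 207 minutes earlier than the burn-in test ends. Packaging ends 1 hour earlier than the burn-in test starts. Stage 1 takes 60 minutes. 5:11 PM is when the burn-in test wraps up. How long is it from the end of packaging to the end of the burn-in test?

124 minutes

Packaging starts at 5:11 PM − 207 min = 1:44 PM.
Stage 1 ends at 1:44 PM + 143 min = 4:07 PM.
Stage 1 starts at 4:07 PM − 60 min = 3:07 PM.
The burn-in test starts at 3:07 PM + 60 min = 4:07 PM.
Packaging ends at 4:07 PM − 60 min = 3:07 PM.
From 3:07 PM to 5:11 PM is 124 minutes.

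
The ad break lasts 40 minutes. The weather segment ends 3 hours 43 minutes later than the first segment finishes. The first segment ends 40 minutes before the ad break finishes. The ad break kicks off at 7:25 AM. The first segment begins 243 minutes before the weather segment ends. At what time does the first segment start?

7:05 AM

The ad break ends at 7:25 AM + 40 min = 8:05 AM.
The first segment ends at 8:05 AM − 40 min = 7:25 AM.
The weather segment ends at 7:25 AM + 223 min = 11:08 AM.
The first segment starts at 11:08 AM − 243 min = 7:05 AM.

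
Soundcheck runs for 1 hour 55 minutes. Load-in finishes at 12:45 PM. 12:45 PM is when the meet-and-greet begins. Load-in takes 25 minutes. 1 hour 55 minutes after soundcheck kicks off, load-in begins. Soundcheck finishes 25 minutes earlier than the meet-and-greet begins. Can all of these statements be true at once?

Soundcheck ends at 12:45 PM − 25 min = 12:20 PM.
Soundcheck starts at 12:20 PM − 115 min = 10:25 AM.
Load-in starts at 10:25 AM + 115 min = 12:20 PM.
Load-in ends at 12:20 PM + 25 min = 12:45 PM.
That matches the stated 12:45 PM, so the schedule is consistent.

Yes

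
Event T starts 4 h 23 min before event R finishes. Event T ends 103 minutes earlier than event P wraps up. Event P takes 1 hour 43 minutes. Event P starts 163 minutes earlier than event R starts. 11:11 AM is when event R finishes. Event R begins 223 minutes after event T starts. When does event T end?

7:48 AM

Event T starts at 11:11 AM − 263 min = 6:48 AM.
Event R starts at 6:48 AM + 223 min = 10:31 AM.
Event P starts at 10:31 AM − 163 min = 7:48 AM.
Event P ends at 7:48 AM + 103 min = 9:31 AM.
Event T ends at 9:31 AM − 103 min = 7:48 AM.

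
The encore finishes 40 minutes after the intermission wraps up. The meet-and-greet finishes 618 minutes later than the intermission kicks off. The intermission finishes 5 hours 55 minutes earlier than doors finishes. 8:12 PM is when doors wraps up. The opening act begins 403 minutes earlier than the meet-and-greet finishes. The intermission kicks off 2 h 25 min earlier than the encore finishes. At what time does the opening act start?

4:07 PM

The intermission ends at 8:12 PM − 355 min = 2:17 PM.
The encore ends at 2:17 PM + 40 min = 2:57 PM.
The intermission starts at 2:57 PM − 145 min = 12:32 PM.
The meet-and-greet ends at 12:32 PM + 618 min = 10:50 PM.
The opening act starts at 10:50 PM − 403 min = 4:07 PM.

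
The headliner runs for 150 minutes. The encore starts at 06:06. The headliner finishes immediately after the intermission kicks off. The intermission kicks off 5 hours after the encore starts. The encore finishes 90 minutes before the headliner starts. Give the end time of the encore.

07:06

The intermission starts at 06:06 + 300 min = 11:06.
So the headliner ends at 11:06.
The headliner starts at 11:06 − 150 min = 08:36.
The encore ends at 08:36 − 90 min = 07:06.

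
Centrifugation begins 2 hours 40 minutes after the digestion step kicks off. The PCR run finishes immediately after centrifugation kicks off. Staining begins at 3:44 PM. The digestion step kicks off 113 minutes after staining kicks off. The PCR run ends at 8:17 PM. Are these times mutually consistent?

Yes

The digestion step starts at 3:44 PM + 113 min = 5:37 PM.
Centrifugation starts at 5:37 PM + 160 min = 8:17 PM.
So the PCR run ends at 8:17 PM.
That matches the stated 8:17 PM, so the schedule is consistent.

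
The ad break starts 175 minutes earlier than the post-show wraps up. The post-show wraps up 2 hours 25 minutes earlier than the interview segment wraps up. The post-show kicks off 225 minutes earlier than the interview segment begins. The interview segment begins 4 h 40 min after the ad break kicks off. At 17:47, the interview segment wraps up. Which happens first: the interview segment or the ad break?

the ad break

The post-show ends at 17:47 − 145 min = 15:22.
The ad break starts at 15:22 − 175 min = 12:27.
The interview segment starts at 12:27 + 280 min = 17:07.
The interview segment starts at 17:07 and the ad break starts at 12:27, so the ad break is first.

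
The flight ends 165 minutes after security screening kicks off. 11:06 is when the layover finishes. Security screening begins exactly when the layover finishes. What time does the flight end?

Security screening starts at 11:06.
The flight ends at 11:06 + 165 min = 13:51.

13:51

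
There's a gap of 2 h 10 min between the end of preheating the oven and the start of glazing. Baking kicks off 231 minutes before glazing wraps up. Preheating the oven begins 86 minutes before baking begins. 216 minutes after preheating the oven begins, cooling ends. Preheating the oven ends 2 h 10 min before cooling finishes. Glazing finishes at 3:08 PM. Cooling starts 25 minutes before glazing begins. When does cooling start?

1:02 PM

Baking starts at 3:08 PM − 231 min = 11:17 AM.
Preheating the oven starts at 11:17 AM − 86 min = 9:51 AM.
Cooling ends at 9:51 AM + 216 min = 1:27 PM.
Preheating the oven ends at 1:27 PM − 130 min = 11:17 AM.
Glazing starts at 11:17 AM + 130 min = 1:27 PM.
Cooling starts at 1:27 PM − 25 min = 1:02 PM.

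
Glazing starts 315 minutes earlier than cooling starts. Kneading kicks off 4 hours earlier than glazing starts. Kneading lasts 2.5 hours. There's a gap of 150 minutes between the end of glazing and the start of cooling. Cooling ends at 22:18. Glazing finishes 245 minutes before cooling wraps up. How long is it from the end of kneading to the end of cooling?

Glazing ends at 22:18 − 245 min = 18:13.
Cooling starts at 18:13 + 150 min = 20:43.
Glazing starts at 20:43 − 315 min = 15:28.
Kneading starts at 15:28 − 240 min = 11:28.
Kneading ends at 11:28 + 150 min = 13:58.
From 13:58 to 22:18 is 8 h 20 min.

8 h 20 min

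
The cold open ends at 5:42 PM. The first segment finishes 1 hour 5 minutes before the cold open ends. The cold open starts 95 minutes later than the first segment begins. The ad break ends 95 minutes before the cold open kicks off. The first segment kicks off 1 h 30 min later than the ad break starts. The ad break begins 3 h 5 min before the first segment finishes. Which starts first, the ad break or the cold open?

The first segment ends at 5:42 PM − 65 min = 4:37 PM.
The ad break starts at 4:37 PM − 185 min = 1:32 PM.
The first segment starts at 1:32 PM + 90 min = 3:02 PM.
The cold open starts at 3:02 PM + 95 min = 4:37 PM.
The ad break starts at 1:32 PM and the cold open starts at 4:37 PM, so the ad break is first.

the ad break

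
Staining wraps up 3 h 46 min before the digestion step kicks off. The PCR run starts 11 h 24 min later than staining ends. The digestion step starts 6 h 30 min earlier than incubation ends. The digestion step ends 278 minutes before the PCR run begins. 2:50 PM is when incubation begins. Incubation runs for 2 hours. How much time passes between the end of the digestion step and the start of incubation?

Incubation ends at 2:50 PM + 120 min = 4:50 PM.
The digestion step starts at 4:50 PM − 390 min = 10:20 AM.
Staining ends at 10:20 AM − 226 min = 6:34 AM.
The PCR run starts at 6:34 AM + 684 min = 5:58 PM.
The digestion step ends at 5:58 PM − 278 min = 1:20 PM.
From 1:20 PM to 2:50 PM is 1.5 hours.

1.5 hours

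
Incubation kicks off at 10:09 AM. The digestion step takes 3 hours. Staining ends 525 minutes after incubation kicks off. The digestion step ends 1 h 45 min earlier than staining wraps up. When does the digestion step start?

2:09 PM

Staining ends at 10:09 AM + 525 min = 6:54 PM.
The digestion step ends at 6:54 PM − 105 min = 5:09 PM.
The digestion step starts at 5:09 PM − 180 min = 2:09 PM.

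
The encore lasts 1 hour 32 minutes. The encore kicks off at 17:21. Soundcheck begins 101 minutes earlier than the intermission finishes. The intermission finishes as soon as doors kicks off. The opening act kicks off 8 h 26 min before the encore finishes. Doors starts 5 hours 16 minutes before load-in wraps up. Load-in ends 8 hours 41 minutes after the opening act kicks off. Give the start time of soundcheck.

The encore ends at 17:21 + 92 min = 18:53.
The opening act starts at 18:53 − 506 min = 10:27.
Load-in ends at 10:27 + 521 min = 19:08.
Doors starts at 19:08 − 316 min = 13:52.
So the intermission ends at 13:52.
Soundcheck starts at 13:52 − 101 min = 12:11.

12:11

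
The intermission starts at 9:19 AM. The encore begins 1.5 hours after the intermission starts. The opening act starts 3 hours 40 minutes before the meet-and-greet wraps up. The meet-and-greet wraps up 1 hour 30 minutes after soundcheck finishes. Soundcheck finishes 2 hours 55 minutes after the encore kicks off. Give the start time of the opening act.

11:34 AM

The encore starts at 9:19 AM + 90 min = 10:49 AM.
Soundcheck ends at 10:49 AM + 175 min = 1:44 PM.
The meet-and-greet ends at 1:44 PM + 90 min = 3:14 PM.
The opening act starts at 3:14 PM − 220 min = 11:34 AM.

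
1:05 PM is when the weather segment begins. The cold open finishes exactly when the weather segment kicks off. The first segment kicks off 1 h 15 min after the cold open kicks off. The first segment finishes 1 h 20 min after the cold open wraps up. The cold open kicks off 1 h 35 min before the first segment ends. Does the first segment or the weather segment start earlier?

the weather segment

The cold open ends at 1:05 PM.
The first segment ends at 1:05 PM + 80 min = 2:25 PM.
The cold open starts at 2:25 PM − 95 min = 12:50 PM.
The first segment starts at 12:50 PM + 75 min = 2:05 PM.
The first segment starts at 2:05 PM and the weather segment starts at 1:05 PM, so the weather segment is first.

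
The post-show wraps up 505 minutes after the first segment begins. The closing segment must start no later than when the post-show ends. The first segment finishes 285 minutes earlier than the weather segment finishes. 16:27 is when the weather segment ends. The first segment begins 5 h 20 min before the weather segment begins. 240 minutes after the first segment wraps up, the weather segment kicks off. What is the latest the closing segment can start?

18:47

The first segment ends at 16:27 − 285 min = 11:42.
The weather segment starts at 11:42 + 240 min = 15:42.
The first segment starts at 15:42 − 320 min = 10:22.
The post-show ends at 10:22 + 505 min = 18:47.
The closing segment is bounded by the post-show, so the latest it can start is 18:47.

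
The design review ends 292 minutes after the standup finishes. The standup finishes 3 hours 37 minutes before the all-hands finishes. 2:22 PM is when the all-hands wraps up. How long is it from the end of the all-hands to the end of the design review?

1 h 15 min

The standup ends at 2:22 PM − 217 min = 10:45 AM.
The design review ends at 10:45 AM + 292 min = 3:37 PM.
From 2:22 PM to 3:37 PM is 1 h 15 min.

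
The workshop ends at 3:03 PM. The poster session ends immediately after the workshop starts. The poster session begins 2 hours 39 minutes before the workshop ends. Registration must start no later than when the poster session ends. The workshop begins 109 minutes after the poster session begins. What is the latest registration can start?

2:13 PM

The poster session starts at 3:03 PM − 159 min = 12:24 PM.
The workshop starts at 12:24 PM + 109 min = 2:13 PM.
So the poster session ends at 2:13 PM.
Registration is bounded by the poster session, so the latest it can start is 2:13 PM.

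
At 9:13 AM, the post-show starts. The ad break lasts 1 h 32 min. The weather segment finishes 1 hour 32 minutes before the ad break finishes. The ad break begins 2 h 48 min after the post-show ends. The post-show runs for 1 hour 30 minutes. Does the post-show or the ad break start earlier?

The post-show ends at 9:13 AM + 90 min = 10:43 AM.
The ad break starts at 10:43 AM + 168 min = 1:31 PM.
The post-show starts at 9:13 AM and the ad break starts at 1:31 PM, so the post-show is first.

the post-show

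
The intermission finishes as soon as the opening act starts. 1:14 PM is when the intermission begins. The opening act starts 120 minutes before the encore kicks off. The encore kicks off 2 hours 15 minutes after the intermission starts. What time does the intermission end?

The encore starts at 1:14 PM + 135 min = 3:29 PM.
The opening act starts at 3:29 PM − 120 min = 1:29 PM.
So the intermission ends at 1:29 PM.

1:29 PM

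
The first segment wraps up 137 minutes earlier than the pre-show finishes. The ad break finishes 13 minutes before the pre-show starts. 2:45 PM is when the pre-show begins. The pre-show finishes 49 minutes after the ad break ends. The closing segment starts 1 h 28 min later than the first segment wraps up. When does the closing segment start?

The ad break ends at 2:45 PM − 13 min = 2:32 PM.
The pre-show ends at 2:32 PM + 49 min = 3:21 PM.
The first segment ends at 3:21 PM − 137 min = 1:04 PM.
The closing segment starts at 1:04 PM + 88 min = 2:32 PM.

2:32 PM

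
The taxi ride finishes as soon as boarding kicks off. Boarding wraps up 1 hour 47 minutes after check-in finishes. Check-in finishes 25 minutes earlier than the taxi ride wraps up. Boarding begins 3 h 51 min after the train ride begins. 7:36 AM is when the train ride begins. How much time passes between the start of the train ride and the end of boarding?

Boarding starts at 7:36 AM + 231 min = 11:27 AM.
So the taxi ride ends at 11:27 AM.
Check-in ends at 11:27 AM − 25 min = 11:02 AM.
Boarding ends at 11:02 AM + 107 min = 12:49 PM.
From 7:36 AM to 12:49 PM is 5 hours 13 minutes.

5 hours 13 minutes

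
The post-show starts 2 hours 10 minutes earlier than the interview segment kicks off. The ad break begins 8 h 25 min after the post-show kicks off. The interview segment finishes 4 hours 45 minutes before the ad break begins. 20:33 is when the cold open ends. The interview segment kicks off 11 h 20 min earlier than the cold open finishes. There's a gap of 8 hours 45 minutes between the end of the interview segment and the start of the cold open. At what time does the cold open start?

The interview segment starts at 20:33 − 680 min = 09:13.
The post-show starts at 09:13 − 130 min = 07:03.
The ad break starts at 07:03 + 505 min = 15:28.
The interview segment ends at 15:28 − 285 min = 10:43.
The cold open starts at 10:43 + 525 min = 19:28.

19:28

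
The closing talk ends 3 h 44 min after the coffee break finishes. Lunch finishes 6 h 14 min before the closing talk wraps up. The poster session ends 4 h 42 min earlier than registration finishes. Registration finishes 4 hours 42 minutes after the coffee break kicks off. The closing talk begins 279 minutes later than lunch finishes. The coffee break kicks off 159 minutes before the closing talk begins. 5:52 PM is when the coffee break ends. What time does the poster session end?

5:22 PM

The closing talk ends at 5:52 PM + 224 min = 9:36 PM.
Lunch ends at 9:36 PM − 374 min = 3:22 PM.
The closing talk starts at 3:22 PM + 279 min = 8:01 PM.
The coffee break starts at 8:01 PM − 159 min = 5:22 PM.
Registration ends at 5:22 PM + 282 min = 10:04 PM.
The poster session ends at 10:04 PM − 282 min = 5:22 PM.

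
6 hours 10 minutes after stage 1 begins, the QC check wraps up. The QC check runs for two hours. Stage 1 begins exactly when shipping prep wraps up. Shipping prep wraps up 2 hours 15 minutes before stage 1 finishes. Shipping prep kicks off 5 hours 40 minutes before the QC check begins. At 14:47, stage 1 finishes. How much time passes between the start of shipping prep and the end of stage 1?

Shipping prep ends at 14:47 − 135 min = 12:32.
So stage 1 starts at 12:32.
The QC check ends at 12:32 + 370 min = 18:42.
The QC check starts at 18:42 − 120 min = 16:42.
Shipping prep starts at 16:42 − 340 min = 11:02.
From 11:02 to 14:47 is 3 h 45 min.

3 h 45 min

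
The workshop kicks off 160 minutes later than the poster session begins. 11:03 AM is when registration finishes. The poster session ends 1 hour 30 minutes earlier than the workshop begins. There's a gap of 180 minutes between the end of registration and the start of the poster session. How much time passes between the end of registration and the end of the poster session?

250 minutes

The poster session starts at 11:03 AM + 180 min = 2:03 PM.
The workshop starts at 2:03 PM + 160 min = 4:43 PM.
The poster session ends at 4:43 PM − 90 min = 3:13 PM.
From 11:03 AM to 3:13 PM is 250 minutes.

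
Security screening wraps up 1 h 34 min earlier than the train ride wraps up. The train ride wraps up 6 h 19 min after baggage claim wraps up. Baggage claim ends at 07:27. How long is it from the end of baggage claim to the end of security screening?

4 hours 45 minutes

The train ride ends at 07:27 + 379 min = 13:46.
Security screening ends at 13:46 − 94 min = 12:12.
From 07:27 to 12:12 is 4 hours 45 minutes.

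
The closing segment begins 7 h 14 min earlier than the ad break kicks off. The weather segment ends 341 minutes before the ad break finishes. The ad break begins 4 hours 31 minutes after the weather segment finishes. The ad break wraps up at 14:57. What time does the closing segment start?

06:33

The weather segment ends at 14:57 − 341 min = 09:16.
The ad break starts at 09:16 + 271 min = 13:47.
The closing segment starts at 13:47 − 434 min = 06:33.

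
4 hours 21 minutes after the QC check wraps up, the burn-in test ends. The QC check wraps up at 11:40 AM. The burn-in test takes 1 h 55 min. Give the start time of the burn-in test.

2:06 PM

The burn-in test ends at 11:40 AM + 261 min = 4:01 PM.
The burn-in test starts at 4:01 PM − 115 min = 2:06 PM.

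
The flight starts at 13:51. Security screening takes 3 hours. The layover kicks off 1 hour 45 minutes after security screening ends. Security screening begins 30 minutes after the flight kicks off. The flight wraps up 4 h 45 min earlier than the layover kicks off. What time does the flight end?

14:21

Security screening starts at 13:51 + 30 min = 14:21.
Security screening ends at 14:21 + 180 min = 17:21.
The layover starts at 17:21 + 105 min = 19:06.
The flight ends at 19:06 − 285 min = 14:21.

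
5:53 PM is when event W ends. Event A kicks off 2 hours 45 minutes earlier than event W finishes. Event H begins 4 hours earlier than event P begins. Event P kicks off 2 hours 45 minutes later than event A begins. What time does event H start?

1:53 PM

Event A starts at 5:53 PM − 165 min = 3:08 PM.
Event P starts at 3:08 PM + 165 min = 5:53 PM.
Event H starts at 5:53 PM − 240 min = 1:53 PM.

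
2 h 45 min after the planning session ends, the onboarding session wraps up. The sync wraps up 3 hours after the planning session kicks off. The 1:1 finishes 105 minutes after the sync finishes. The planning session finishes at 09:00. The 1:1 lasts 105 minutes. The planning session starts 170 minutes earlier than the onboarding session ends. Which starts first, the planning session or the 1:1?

The onboarding session ends at 09:00 + 165 min = 11:45.
The planning session starts at 11:45 − 170 min = 08:55.
The sync ends at 08:55 + 180 min = 11:55.
The 1:1 ends at 11:55 + 105 min = 13:40.
The 1:1 starts at 13:40 − 105 min = 11:55.
The planning session starts at 08:55 and the 1:1 starts at 11:55, so the planning session is first.

the planning session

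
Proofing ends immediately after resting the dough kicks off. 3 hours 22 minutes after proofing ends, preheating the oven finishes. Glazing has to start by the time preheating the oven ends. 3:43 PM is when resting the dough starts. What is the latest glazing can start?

Proofing ends at 3:43 PM.
Preheating the oven ends at 3:43 PM + 202 min = 7:05 PM.
Glazing is bounded by preheating the oven, so the latest it can start is 7:05 PM.

7:05 PM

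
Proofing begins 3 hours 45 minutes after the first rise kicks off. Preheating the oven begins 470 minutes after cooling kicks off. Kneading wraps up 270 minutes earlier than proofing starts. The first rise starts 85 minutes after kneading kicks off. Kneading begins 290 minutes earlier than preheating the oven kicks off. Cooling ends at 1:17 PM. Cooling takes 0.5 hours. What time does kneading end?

Cooling starts at 1:17 PM − 30 min = 12:47 PM.
Preheating the oven starts at 12:47 PM + 470 min = 8:37 PM.
Kneading starts at 8:37 PM − 290 min = 3:47 PM.
The first rise starts at 3:47 PM + 85 min = 5:12 PM.
Proofing starts at 5:12 PM + 225 min = 8:57 PM.
Kneading ends at 8:57 PM − 270 min = 4:27 PM.

4:27 PM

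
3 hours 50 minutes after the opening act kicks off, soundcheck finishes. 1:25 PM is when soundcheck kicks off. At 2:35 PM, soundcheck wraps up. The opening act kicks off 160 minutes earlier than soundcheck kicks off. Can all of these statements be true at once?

Yes

The opening act starts at 1:25 PM − 160 min = 10:45 AM.
Soundcheck ends at 10:45 AM + 230 min = 2:35 PM.
That matches the stated 2:35 PM, so the schedule is consistent.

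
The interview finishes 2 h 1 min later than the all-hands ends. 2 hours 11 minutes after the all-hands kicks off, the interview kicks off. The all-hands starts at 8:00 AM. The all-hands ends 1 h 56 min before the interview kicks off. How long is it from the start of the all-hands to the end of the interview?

2 hours 16 minutes

The interview starts at 8:00 AM + 131 min = 10:11 AM.
The all-hands ends at 10:11 AM − 116 min = 8:15 AM.
The interview ends at 8:15 AM + 121 min = 10:16 AM.
From 8:00 AM to 10:16 AM is 2 hours 16 minutes.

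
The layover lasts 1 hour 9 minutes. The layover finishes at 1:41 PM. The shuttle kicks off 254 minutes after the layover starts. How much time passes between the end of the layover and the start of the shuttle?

The layover starts at 1:41 PM − 69 min = 12:32 PM.
The shuttle starts at 12:32 PM + 254 min = 4:46 PM.
From 1:41 PM to 4:46 PM is 3 h 5 min.

3 h 5 min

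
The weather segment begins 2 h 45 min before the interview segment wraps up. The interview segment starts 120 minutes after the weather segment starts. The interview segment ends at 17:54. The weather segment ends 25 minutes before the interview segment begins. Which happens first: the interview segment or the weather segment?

The weather segment starts at 17:54 − 165 min = 15:09.
The interview segment starts at 15:09 + 120 min = 17:09.
The interview segment starts at 17:09 and the weather segment starts at 15:09, so the weather segment is first.

the weather segment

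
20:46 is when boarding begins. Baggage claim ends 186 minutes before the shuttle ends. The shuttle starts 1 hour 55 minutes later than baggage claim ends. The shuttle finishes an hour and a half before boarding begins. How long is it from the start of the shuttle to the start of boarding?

161 minutes

The shuttle ends at 20:46 − 90 min = 19:16.
Baggage claim ends at 19:16 − 186 min = 16:10.
The shuttle starts at 16:10 + 115 min = 18:05.
From 18:05 to 20:46 is 161 minutes.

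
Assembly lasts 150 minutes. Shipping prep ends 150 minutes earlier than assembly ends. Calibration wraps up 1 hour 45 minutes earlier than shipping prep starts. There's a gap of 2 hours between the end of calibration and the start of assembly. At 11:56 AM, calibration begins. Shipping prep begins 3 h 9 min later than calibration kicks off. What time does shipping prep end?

Shipping prep starts at 11:56 AM + 189 min = 3:05 PM.
Calibration ends at 3:05 PM − 105 min = 1:20 PM.
Assembly starts at 1:20 PM + 120 min = 3:20 PM.
Assembly ends at 3:20 PM + 150 min = 5:50 PM.
Shipping prep ends at 5:50 PM − 150 min = 3:20 PM.

3:20 PM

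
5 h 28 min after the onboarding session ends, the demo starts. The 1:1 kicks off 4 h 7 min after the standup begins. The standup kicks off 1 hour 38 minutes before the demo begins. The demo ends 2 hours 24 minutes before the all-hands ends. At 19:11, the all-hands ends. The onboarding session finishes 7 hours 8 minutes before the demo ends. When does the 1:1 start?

The demo ends at 19:11 − 144 min = 16:47.
The onboarding session ends at 16:47 − 428 min = 09:39.
The demo starts at 09:39 + 328 min = 15:07.
The standup starts at 15:07 − 98 min = 13:29.
The 1:1 starts at 13:29 + 247 min = 17:36.

17:36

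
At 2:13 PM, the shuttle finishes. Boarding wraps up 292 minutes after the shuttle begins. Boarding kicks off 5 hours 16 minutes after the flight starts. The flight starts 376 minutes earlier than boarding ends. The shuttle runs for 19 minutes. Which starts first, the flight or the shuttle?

the flight

The shuttle starts at 2:13 PM − 19 min = 1:54 PM.
Boarding ends at 1:54 PM + 292 min = 6:46 PM.
The flight starts at 6:46 PM − 376 min = 12:30 PM.
The flight starts at 12:30 PM and the shuttle starts at 1:54 PM, so the flight is first.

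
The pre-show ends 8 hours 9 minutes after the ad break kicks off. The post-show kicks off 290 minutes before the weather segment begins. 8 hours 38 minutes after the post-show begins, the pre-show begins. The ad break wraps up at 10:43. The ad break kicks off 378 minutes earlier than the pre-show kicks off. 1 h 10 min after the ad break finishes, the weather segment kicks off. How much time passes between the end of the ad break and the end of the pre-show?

The weather segment starts at 10:43 + 70 min = 11:53.
The post-show starts at 11:53 − 290 min = 07:03.
The pre-show starts at 07:03 + 518 min = 15:41.
The ad break starts at 15:41 − 378 min = 09:23.
The pre-show ends at 09:23 + 489 min = 17:32.
From 10:43 to 17:32 is 409 minutes.

409 minutes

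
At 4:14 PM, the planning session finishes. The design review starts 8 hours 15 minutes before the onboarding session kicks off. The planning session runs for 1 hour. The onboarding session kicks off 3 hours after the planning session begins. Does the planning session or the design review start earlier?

the design review

The planning session starts at 4:14 PM − 60 min = 3:14 PM.
The onboarding session starts at 3:14 PM + 180 min = 6:14 PM.
The design review starts at 6:14 PM − 495 min = 9:59 AM.
The planning session starts at 3:14 PM and the design review starts at 9:59 AM, so the design review is first.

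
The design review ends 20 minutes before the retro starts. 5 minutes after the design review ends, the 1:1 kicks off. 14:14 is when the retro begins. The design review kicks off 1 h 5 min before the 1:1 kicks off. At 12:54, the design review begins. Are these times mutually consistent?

Yes

The design review ends at 14:14 − 20 min = 13:54.
The 1:1 starts at 13:54 + 5 min = 13:59.
The design review starts at 13:59 − 65 min = 12:54.
That matches the stated 12:54, so the schedule is consistent.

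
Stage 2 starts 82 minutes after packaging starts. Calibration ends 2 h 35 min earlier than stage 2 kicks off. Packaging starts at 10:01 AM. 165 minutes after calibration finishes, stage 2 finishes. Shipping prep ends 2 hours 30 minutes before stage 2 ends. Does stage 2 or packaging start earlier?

packaging

Stage 2 starts at 10:01 AM + 82 min = 11:23 AM.
Stage 2 starts at 11:23 AM and packaging starts at 10:01 AM, so packaging is first.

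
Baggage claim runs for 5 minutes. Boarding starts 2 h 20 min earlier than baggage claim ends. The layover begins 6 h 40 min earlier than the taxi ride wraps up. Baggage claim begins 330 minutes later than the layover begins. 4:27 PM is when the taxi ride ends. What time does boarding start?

The layover starts at 4:27 PM − 400 min = 9:47 AM.
Baggage claim starts at 9:47 AM + 330 min = 3:17 PM.
Baggage claim ends at 3:17 PM + 5 min = 3:22 PM.
Boarding starts at 3:22 PM − 140 min = 1:02 PM.

1:02 PM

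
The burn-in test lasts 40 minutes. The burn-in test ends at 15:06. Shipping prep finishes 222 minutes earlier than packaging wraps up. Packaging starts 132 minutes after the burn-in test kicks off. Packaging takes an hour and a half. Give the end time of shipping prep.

14:26

The burn-in test starts at 15:06 − 40 min = 14:26.
Packaging starts at 14:26 + 132 min = 16:38.
Packaging ends at 16:38 + 90 min = 18:08.
Shipping prep ends at 18:08 − 222 min = 14:26.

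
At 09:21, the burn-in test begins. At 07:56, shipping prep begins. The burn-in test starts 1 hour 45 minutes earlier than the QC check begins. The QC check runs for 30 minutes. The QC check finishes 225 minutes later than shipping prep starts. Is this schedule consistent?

No

The QC check ends at 07:56 + 225 min = 11:41.
The QC check starts at 11:41 − 30 min = 11:11.
The burn-in test starts at 11:11 − 105 min = 09:26.
But the burn-in test is also said to start at 09:21 — a 5-minute conflict.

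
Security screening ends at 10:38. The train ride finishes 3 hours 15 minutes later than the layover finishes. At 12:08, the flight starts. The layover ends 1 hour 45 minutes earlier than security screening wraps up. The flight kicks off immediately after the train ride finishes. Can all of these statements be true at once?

The layover ends at 10:38 − 105 min = 08:53.
The train ride ends at 08:53 + 195 min = 12:08.
So the flight starts at 12:08.
That matches the stated 12:08, so the schedule is consistent.

Yes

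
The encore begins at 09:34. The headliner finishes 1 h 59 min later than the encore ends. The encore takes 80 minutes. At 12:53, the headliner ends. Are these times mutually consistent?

Yes

The encore ends at 09:34 + 80 min = 10:54.
The headliner ends at 10:54 + 119 min = 12:53.
That matches the stated 12:53, so the schedule is consistent.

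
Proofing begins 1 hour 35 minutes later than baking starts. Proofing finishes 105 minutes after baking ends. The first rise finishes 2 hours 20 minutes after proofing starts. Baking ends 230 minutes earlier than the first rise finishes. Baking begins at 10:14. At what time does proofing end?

12:04

Proofing starts at 10:14 + 95 min = 11:49.
The first rise ends at 11:49 + 140 min = 14:09.
Baking ends at 14:09 − 230 min = 10:19.
Proofing ends at 10:19 + 105 min = 12:04.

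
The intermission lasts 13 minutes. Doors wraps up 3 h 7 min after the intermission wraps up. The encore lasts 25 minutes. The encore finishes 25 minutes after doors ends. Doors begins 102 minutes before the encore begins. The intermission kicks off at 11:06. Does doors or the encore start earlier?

The intermission ends at 11:06 + 13 min = 11:19.
Doors ends at 11:19 + 187 min = 14:26.
The encore ends at 14:26 + 25 min = 14:51.
The encore starts at 14:51 − 25 min = 14:26.
Doors starts at 14:26 − 102 min = 12:44.
Doors starts at 12:44 and the encore starts at 14:26, so doors is first.

doors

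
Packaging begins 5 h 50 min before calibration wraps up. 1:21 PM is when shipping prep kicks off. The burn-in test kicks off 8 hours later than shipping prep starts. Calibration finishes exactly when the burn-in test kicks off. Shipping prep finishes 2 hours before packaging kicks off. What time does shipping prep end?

The burn-in test starts at 1:21 PM + 480 min = 9:21 PM.
So calibration ends at 9:21 PM.
Packaging starts at 9:21 PM − 350 min = 3:31 PM.
Shipping prep ends at 3:31 PM − 120 min = 1:31 PM.

1:31 PM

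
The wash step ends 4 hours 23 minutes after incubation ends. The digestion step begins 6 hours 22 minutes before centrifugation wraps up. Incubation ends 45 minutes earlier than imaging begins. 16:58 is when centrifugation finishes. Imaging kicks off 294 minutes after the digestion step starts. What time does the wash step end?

The digestion step starts at 16:58 − 382 min = 10:36.
Imaging starts at 10:36 + 294 min = 15:30.
Incubation ends at 15:30 − 45 min = 14:45.
The wash step ends at 14:45 + 263 min = 19:08.

19:08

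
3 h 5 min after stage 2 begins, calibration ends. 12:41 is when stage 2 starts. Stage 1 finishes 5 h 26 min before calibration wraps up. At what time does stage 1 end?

Calibration ends at 12:41 + 185 min = 15:46.
Stage 1 ends at 15:46 − 326 min = 10:20.

10:20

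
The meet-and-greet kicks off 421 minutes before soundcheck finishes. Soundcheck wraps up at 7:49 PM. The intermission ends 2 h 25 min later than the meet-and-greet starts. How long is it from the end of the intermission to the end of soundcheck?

4 hours 36 minutes

The meet-and-greet starts at 7:49 PM − 421 min = 12:48 PM.
The intermission ends at 12:48 PM + 145 min = 3:13 PM.
From 3:13 PM to 7:49 PM is 4 hours 36 minutes.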